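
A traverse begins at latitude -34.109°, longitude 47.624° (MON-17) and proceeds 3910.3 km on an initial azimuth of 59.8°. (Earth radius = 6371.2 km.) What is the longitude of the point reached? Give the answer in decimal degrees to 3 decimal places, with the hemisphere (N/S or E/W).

78.294°E

δ = d/R = 3910.3/6371.2 = 0.613746 rad
φ₂ = arcsin(sin φ₁ cos δ + cos φ₁ sin δ cos θ)
   = arcsin(-0.56077·0.81750 + 0.82797·0.57593·0.50302) = -12.62434°
λ₂ = λ₁ + atan2(sin θ sin δ cos φ₁, cos δ − sin φ₁ sin φ₂) = 78.29432°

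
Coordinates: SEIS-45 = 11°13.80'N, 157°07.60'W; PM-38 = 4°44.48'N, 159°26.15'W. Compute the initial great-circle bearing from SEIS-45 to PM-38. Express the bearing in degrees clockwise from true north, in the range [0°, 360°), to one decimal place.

SEIS-45: φ = +11.23000°, λ = -157.12667°
PM-38: φ = +4.74133°, λ = -159.43583°
Δλ = -2.3092°
y = sin Δλ · cos φ₂ = -0.040154
x = cos φ₁ sin φ₂ − sin φ₁ cos φ₂ cos Δλ = -0.112849
θ = atan2(y, x) = -160.4135° → 199.5865° (mod 360°)

199.6°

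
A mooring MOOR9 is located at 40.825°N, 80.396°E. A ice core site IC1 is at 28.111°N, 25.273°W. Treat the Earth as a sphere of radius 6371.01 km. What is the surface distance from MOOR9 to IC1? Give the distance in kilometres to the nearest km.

9191 km

Δφ = -12.7140°,  Δλ = -105.6690°
a = sin²(Δφ/2) + cos φ₁ cos φ₂ sin²(Δλ/2) = 0.436114
c = 2·arcsin(√a) = 1.442674 rad = 82.6592°
d = R·c = 6371.01 × 1.442674 = 9191.3 km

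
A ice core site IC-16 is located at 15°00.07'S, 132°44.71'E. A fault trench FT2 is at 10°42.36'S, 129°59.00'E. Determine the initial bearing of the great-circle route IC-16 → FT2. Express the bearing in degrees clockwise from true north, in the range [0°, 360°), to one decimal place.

IC-16: φ = -15.00117°, λ = +132.74517°
FT2: φ = -10.70600°, λ = +129.98333°
Δλ = -2.7618°
y = sin Δλ · cos φ₂ = -0.047346
x = cos φ₁ sin φ₂ − sin φ₁ cos φ₂ cos Δλ = 0.074599
θ = atan2(y, x) = -32.4020° → 327.5980° (mod 360°)

327.6°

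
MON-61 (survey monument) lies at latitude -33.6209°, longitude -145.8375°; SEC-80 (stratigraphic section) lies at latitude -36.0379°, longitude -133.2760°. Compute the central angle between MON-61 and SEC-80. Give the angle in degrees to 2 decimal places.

10.58°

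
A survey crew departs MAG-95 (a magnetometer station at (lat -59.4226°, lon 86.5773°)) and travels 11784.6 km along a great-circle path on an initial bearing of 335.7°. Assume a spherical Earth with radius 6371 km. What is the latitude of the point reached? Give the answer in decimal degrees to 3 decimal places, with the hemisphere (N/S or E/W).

δ = d/R = 11784.6/6371 = 1.849725 rad
φ₂ = arcsin(sin φ₁ cos δ + cos φ₁ sin δ cos θ)
   = arcsin(-0.86094·-0.27533 + 0.50870·0.96135·0.91140) = 43.05920°
λ₂ = λ₁ + atan2(sin θ sin δ cos φ₁, cos δ − sin φ₁ sin φ₂) = 53.79490°

43.059°N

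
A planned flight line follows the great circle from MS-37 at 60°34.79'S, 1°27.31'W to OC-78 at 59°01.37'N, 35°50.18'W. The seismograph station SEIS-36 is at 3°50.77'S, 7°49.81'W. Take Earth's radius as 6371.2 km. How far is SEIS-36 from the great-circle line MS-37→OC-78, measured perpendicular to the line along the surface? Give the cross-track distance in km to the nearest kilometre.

1169 km

MS-37: φ = -60.57983°, λ = -1.45517°
OC-78: φ = +59.02283°, λ = -35.83633°
SEIS-36: φ = -3.84617°, λ = -7.83017°
δ₁₃ = central angle MS-37→SEIS-36 = 0.993810 rad  (haversine)
θ₁₃ = bearing MS-37→SEIS-36 = 352.404°,  θ₁₂ = bearing MS-37→OC-78 = 339.828°
dₓₜ = R·arcsin(sin δ₁₃ · sin(θ₁₃ − θ₁₂)) = 6371.2·arcsin(0.83811·sin(12.576°)) = 1169.213 km
|dₓₜ| = 1169.213 km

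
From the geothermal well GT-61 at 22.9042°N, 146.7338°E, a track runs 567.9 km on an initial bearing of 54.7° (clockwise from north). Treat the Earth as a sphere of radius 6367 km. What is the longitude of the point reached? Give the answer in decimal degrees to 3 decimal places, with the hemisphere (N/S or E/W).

δ = d/R = 567.9/6367 = 0.089194 rad
φ₂ = arcsin(sin φ₁ cos δ + cos φ₁ sin δ cos θ)
   = arcsin(0.38919·0.99602 + 0.92116·0.08908·0.57786) = 25.78907°
λ₂ = λ₁ + atan2(sin θ sin δ cos φ₁, cos δ − sin φ₁ sin φ₂) = 151.36489°

151.365°E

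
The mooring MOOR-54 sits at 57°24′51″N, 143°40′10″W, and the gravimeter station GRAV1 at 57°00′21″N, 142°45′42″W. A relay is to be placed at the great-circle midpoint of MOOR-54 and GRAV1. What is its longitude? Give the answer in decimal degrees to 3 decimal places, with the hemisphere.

MOOR-54: φ = +57.41417°, λ = -143.66944°
GRAV1: φ = +57.00583°, λ = -142.76167°
Bx = cos φ₂ cos Δλ = 0.544485,  By = cos φ₂ sin Δλ = 0.008627
φₘ = atan2(sin φ₁ + sin φ₂, √((cos φ₁ + Bx)² + By²)) = 57.21082°
λₘ = λ₁ + atan2(By, cos φ₁ + Bx) = -143.21304°

143.213°W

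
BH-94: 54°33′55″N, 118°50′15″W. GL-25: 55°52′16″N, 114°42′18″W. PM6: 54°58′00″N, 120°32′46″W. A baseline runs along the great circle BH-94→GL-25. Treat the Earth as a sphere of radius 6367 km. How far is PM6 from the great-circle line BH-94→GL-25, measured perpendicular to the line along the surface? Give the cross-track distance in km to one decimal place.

BH-94: φ = +54.56528°, λ = -118.83750°
GL-25: φ = +55.87111°, λ = -114.70500°
PM6: φ = +54.96667°, λ = -120.54611°
δ₁₃ = central angle BH-94→PM6 = 0.018575 rad  (haversine)
θ₁₃ = bearing BH-94→PM6 = 292.852°,  θ₁₂ = bearing BH-94→GL-25 = 59.330°
dₓₜ = R·arcsin(sin δ₁₃ · sin(θ₁₃ − θ₁₂)) = 6367·arcsin(0.01857·sin(233.522°)) = -95.096 km
|dₓₜ| = 95.096 km

95.1 km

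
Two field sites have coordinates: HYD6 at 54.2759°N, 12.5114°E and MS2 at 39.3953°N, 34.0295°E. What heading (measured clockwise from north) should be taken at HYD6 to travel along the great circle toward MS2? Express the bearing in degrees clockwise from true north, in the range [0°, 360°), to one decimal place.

Δλ = 21.5181°
y = sin Δλ · cos φ₂ = 0.283454
x = cos φ₁ sin φ₂ − sin φ₁ cos φ₂ cos Δλ = -0.213079
θ = atan2(y, x) = 126.9330° → 126.9330° (mod 360°)

126.9°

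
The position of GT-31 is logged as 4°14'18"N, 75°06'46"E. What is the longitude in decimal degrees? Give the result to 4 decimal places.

75° + 6′/60 + 46″/3600 = 75 + 0.10000 + 0.01278 = 75.1128°

75.1128°E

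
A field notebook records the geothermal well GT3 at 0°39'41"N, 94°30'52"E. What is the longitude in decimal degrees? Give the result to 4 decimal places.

94.5144°E

94° + 30′/60 + 52″/3600 = 94 + 0.50000 + 0.01444 = 94.5144°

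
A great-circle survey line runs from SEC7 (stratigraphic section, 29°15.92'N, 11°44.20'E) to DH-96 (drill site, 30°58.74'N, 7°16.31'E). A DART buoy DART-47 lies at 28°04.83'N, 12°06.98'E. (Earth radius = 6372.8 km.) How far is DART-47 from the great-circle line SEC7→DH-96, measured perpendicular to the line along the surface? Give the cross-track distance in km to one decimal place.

103.6 km

SEC7: φ = +29.26533°, λ = +11.73667°
DH-96: φ = +30.97900°, λ = +7.27183°
DART-47: φ = +28.08050°, λ = +12.11633°
δ₁₃ = central angle SEC7→DART-47 = 0.021481 rad  (haversine)
θ₁₃ = bearing SEC7→DART-47 = 164.206°,  θ₁₂ = bearing SEC7→DH-96 = 295.038°
dₓₜ = R·arcsin(sin δ₁₃ · sin(θ₁₃ − θ₁₂)) = 6372.8·arcsin(0.02148·sin(-130.832°)) = -103.574 km
|dₓₜ| = 103.574 km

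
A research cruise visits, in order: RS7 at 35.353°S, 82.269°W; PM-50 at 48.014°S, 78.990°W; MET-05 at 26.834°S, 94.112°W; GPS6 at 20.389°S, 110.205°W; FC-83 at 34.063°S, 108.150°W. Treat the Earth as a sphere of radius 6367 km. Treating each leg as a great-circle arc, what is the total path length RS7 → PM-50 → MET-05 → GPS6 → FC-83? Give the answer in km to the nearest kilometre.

7446 km

RS7→PM-50: c = 0.225015 rad, d = 1432.67 km
PM-50→MET-05: c = 0.423198 rad, d = 2694.50 km
MET-05→GPS6: c = 0.280549 rad, d = 1786.26 km
GPS6→FC-83: c = 0.240760 rad, d = 1532.92 km
Total = 1432.67 + 2694.50 + 1786.26 + 1532.92 = 7446.35 km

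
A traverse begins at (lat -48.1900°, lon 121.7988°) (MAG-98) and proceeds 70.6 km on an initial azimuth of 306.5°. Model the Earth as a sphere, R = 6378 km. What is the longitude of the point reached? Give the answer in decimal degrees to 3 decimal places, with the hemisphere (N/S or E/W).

δ = d/R = 70.6/6378 = 0.011069 rad
φ₂ = arcsin(sin φ₁ cos δ + cos φ₁ sin δ cos θ)
   = arcsin(-0.74536·0.99994 + 0.66666·0.01107·0.59482) = -47.81024°
λ₂ = λ₁ + atan2(sin θ sin δ cos φ₁, cos δ − sin φ₁ sin φ₂) = 121.03966°

121.040°E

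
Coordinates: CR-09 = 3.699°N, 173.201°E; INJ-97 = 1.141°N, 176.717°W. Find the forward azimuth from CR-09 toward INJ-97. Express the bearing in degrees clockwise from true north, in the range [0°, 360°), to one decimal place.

104.0°

Δλ = 10.0820°
y = sin Δλ · cos φ₂ = 0.175023
x = cos φ₁ sin φ₂ − sin φ₁ cos φ₂ cos Δλ = -0.043635
θ = atan2(y, x) = 103.9990° → 103.9990° (mod 360°)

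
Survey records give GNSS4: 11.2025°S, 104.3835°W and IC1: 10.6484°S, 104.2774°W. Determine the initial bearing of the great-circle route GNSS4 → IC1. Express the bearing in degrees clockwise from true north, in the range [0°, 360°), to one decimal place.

Δλ = 0.1061°
y = sin Δλ · cos φ₂ = 0.001820
x = cos φ₁ sin φ₂ − sin φ₁ cos φ₂ cos Δλ = 0.009670
θ = atan2(y, x) = 10.6580° → 10.6580° (mod 360°)

10.7°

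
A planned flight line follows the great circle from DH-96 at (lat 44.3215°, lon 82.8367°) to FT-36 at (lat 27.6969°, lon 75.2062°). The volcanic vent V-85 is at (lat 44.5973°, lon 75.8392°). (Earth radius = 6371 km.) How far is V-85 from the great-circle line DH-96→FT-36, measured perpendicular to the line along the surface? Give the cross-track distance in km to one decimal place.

531.3 km

δ₁₃ = central angle DH-96→V-85 = 0.087275 rad  (haversine)
θ₁₃ = bearing DH-96→V-85 = 275.609°,  θ₁₂ = bearing DH-96→FT-36 = 202.732°
dₓₜ = R·arcsin(sin δ₁₃ · sin(θ₁₃ − θ₁₂)) = 6371·arcsin(0.08716·sin(72.877°)) = 531.327 km
|dₓₜ| = 531.327 km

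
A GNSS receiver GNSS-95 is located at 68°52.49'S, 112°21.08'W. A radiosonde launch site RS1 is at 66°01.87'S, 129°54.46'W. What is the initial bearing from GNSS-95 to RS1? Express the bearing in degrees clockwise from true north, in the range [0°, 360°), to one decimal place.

GNSS-95: φ = -68.87483°, λ = -112.35133°
RS1: φ = -66.03117°, λ = -129.90767°
Δλ = -17.5563°
y = sin Δλ · cos φ₂ = -0.122539
x = cos φ₁ sin φ₂ − sin φ₁ cos φ₂ cos Δλ = 0.031960
θ = atan2(y, x) = -75.3820° → 284.6180° (mod 360°)

284.6°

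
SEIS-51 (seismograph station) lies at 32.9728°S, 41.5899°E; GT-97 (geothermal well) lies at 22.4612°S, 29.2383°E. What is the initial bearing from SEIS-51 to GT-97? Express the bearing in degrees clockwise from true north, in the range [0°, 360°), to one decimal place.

Δλ = -12.3516°
y = sin Δλ · cos φ₂ = -0.197683
x = cos φ₁ sin φ₂ − sin φ₁ cos φ₂ cos Δλ = 0.170793
θ = atan2(y, x) = -49.1738° → 310.8262° (mod 360°)

310.8°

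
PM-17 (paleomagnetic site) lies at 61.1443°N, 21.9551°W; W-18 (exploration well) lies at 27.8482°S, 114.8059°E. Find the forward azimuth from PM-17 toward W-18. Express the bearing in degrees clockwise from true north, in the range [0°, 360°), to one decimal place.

60.8°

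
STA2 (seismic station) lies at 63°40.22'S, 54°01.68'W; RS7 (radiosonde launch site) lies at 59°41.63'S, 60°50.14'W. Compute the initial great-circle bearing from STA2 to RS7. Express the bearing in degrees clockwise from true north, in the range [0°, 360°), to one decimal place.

STA2: φ = -63.67033°, λ = -54.02800°
RS7: φ = -59.69383°, λ = -60.83567°
Δλ = -6.8077°
y = sin Δλ · cos φ₂ = -0.059816
x = cos φ₁ sin φ₂ − sin φ₁ cos φ₂ cos Δλ = 0.066159
θ = atan2(y, x) = -42.1177° → 317.8823° (mod 360°)

317.9°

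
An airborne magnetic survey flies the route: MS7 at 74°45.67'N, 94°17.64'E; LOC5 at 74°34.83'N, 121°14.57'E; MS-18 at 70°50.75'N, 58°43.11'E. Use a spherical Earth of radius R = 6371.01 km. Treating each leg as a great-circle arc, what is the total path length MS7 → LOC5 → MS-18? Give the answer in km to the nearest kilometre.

2791 km

MS7: φ = +74.76117°, λ = +94.29400°
LOC5: φ = +74.58050°, λ = +121.24283°
MS-18: φ = +70.84583°, λ = +58.71850°
MS7→LOC5: c = 0.123316 rad, d = 785.65 km
LOC5→MS-18: c = 0.314708 rad, d = 2005.01 km
Total = 785.65 + 2005.01 = 2790.66 km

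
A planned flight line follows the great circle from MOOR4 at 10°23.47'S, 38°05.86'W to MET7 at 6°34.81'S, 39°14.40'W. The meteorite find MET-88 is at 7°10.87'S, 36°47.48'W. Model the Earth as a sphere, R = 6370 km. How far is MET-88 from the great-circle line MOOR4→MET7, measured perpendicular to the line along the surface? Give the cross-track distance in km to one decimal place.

240.0 km

MOOR4: φ = -10.39117°, λ = -38.09767°
MET7: φ = -6.58017°, λ = -39.24000°
MET-88: φ = -7.18117°, λ = -36.79133°
δ₁₃ = central angle MOOR4→MET-88 = 0.060385 rad  (haversine)
θ₁₃ = bearing MOOR4→MET-88 = 22.012°,  θ₁₂ = bearing MOOR4→MET7 = 343.399°
dₓₜ = R·arcsin(sin δ₁₃ · sin(θ₁₃ − θ₁₂)) = 6370·arcsin(0.06035·sin(-321.387°)) = 239.958 km
|dₓₜ| = 239.958 km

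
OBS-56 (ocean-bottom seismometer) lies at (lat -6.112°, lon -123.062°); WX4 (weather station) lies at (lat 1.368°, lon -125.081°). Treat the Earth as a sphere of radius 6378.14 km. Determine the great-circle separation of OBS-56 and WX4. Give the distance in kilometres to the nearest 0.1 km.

Δφ = 7.4800°,  Δλ = -2.0190°
a = sin²(Δφ/2) + cos φ₁ cos φ₂ sin²(Δλ/2) = 0.004563
c = 2·arcsin(√a) = 0.135208 rad = 7.7469°
d = R·c = 6378.14 × 0.135208 = 862.4 km

862.4 km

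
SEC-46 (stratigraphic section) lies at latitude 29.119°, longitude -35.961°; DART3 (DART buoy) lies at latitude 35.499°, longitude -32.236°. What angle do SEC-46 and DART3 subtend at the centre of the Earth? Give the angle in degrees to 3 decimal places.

Δφ = 6.3800°,  Δλ = 3.7250°
a = sin²(Δφ/2) + cos φ₁ cos φ₂ sin²(Δλ/2) = 0.003848
c = 2·arcsin(√a) = 0.124143 rad = 7.1128°

7.113°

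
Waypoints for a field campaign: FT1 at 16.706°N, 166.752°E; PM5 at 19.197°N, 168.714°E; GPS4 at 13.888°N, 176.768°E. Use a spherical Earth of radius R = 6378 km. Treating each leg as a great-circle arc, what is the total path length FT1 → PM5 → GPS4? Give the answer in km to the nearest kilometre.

FT1→PM5: c = 0.054325 rad, d = 346.48 km
PM5→GPS4: c = 0.163477 rad, d = 1042.65 km
Total = 346.48 + 1042.65 = 1389.14 km

1389 km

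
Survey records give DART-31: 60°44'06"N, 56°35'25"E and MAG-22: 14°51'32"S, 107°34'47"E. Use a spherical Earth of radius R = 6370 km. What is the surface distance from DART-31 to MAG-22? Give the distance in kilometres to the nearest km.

9536 km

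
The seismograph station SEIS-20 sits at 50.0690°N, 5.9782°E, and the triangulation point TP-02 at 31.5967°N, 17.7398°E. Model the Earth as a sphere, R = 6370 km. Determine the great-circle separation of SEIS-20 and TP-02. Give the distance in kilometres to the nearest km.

Δφ = -18.4723°,  Δλ = 11.7616°
a = sin²(Δφ/2) + cos φ₁ cos φ₂ sin²(Δλ/2) = 0.031501
c = 2·arcsin(√a) = 0.356860 rad = 20.4466°
d = R·c = 6370 × 0.356860 = 2273.2 km

2273 km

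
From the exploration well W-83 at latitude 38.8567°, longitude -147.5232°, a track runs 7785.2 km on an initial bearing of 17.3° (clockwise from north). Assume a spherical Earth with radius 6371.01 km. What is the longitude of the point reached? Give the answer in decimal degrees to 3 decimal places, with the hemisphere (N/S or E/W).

10.804°W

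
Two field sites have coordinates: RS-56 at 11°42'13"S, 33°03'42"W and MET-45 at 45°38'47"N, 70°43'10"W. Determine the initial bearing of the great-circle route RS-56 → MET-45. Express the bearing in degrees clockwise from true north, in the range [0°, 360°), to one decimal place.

RS-56: φ = -11.70361°, λ = -33.06167°
MET-45: φ = +45.64639°, λ = -70.71944°
Δλ = -37.6578°
y = sin Δλ · cos φ₂ = -0.427101
x = cos φ₁ sin φ₂ − sin φ₁ cos φ₂ cos Δλ = 0.812439
θ = atan2(y, x) = -27.7310° → 332.2690° (mod 360°)

332.3°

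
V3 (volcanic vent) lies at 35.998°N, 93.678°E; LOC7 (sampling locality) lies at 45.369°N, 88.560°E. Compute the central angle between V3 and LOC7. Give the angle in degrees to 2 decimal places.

10.14°

Δφ = 9.3710°,  Δλ = -5.1180°
a = sin²(Δφ/2) + cos φ₁ cos φ₂ sin²(Δλ/2) = 0.007806
c = 2·arcsin(√a) = 0.176930 rad = 10.1374°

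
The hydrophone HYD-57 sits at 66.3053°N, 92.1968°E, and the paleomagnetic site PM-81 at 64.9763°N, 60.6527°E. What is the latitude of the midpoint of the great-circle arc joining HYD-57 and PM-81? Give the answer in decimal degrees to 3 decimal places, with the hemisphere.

Bx = cos φ₂ cos Δλ = 0.360491,  By = cos φ₂ sin Δλ = -0.221291
φₘ = atan2(sin φ₁ + sin φ₂, √((cos φ₁ + Bx)² + By²)) = 66.45594°
λₘ = λ₁ + atan2(By, cos φ₁ + Bx) = 76.01021°

66.456°N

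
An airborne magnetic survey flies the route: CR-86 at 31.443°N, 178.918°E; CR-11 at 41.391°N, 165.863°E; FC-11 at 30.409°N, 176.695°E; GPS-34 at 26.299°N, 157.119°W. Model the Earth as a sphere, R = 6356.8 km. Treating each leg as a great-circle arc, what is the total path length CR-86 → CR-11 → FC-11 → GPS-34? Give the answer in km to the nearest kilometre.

CR-86→CR-11: c = 0.251975 rad, d = 1601.75 km
CR-11→FC-11: c = 0.244911 rad, d = 1556.85 km
FC-11→GPS-34: c = 0.407599 rad, d = 2591.03 km
Total = 1601.75 + 1556.85 + 2591.03 = 5749.63 km

5750 km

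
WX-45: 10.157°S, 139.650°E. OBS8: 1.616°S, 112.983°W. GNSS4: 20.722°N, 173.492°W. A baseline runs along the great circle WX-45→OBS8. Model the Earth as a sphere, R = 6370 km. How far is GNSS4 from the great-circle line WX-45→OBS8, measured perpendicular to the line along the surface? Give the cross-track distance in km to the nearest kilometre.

3459 km

δ₁₃ = central angle WX-45→GNSS4 = 0.967753 rad  (haversine)
θ₁₃ = bearing WX-45→GNSS4 = 55.957°,  θ₁₂ = bearing WX-45→OBS8 = 94.816°
dₓₜ = R·arcsin(sin δ₁₃ · sin(θ₁₃ − θ₁₂)) = 6370·arcsin(0.82361·sin(-38.859°)) = -3459.158 km
|dₓₜ| = 3459.158 km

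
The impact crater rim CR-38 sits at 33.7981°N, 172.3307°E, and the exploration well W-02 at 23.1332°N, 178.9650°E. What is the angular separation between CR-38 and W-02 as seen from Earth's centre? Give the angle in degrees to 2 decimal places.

Δφ = -10.6649°,  Δλ = 6.6343°
a = sin²(Δφ/2) + cos φ₁ cos φ₂ sin²(Δλ/2) = 0.011195
c = 2·arcsin(√a) = 0.212013 rad = 12.1475°

12.15°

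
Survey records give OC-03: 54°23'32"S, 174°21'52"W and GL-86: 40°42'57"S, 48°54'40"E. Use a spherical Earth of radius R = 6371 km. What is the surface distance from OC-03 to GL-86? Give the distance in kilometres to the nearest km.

OC-03: φ = -54.39222°, λ = -174.36444°
GL-86: φ = -40.71583°, λ = +48.91111°
Δφ = 13.6764°,  Δλ = -136.7244°
a = sin²(Δφ/2) + cos φ₁ cos φ₂ sin²(Δλ/2) = 0.395480
c = 2·arcsin(√a) = 1.360202 rad = 77.9339°
d = R·c = 6371 × 1.360202 = 8665.8 km

8666 km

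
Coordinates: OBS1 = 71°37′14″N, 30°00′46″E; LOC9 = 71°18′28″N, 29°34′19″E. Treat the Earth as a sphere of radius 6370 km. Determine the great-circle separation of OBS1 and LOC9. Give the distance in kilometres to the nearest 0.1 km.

OBS1: φ = +71.62056°, λ = +30.01278°
LOC9: φ = +71.30778°, λ = +29.57194°
Δφ = -0.3128°,  Δλ = -0.4408°
a = sin²(Δφ/2) + cos φ₁ cos φ₂ sin²(Δλ/2) = 0.000009
c = 2·arcsin(√a) = 0.005982 rad = 0.3427°
d = R·c = 6370 × 0.005982 = 38.1 km

38.1 km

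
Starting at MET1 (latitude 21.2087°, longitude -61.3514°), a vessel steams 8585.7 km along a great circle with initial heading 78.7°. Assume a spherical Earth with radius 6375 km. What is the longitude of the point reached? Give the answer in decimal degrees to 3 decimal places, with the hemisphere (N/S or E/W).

20.436°E

δ = d/R = 8585.7/6375 = 1.346776 rad
φ₂ = arcsin(sin φ₁ cos δ + cos φ₁ sin δ cos θ)
   = arcsin(0.36177·0.22215 + 0.93227·0.97501·0.19595) = 14.97968°
λ₂ = λ₁ + atan2(sin θ sin δ cos φ₁, cos δ − sin φ₁ sin φ₂) = 20.43620°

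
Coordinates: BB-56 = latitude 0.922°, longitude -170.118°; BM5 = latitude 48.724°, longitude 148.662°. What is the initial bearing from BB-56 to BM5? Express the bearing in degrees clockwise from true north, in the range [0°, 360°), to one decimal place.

329.7°

Δλ = -41.2200°
y = sin Δλ · cos φ₂ = -0.434702
x = cos φ₁ sin φ₂ − sin φ₁ cos φ₂ cos Δλ = 0.743459
θ = atan2(y, x) = -30.3149° → 329.6851° (mod 360°)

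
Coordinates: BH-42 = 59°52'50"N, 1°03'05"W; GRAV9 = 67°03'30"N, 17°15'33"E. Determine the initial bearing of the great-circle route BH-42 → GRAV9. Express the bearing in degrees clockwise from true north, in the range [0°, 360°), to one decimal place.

BH-42: φ = +59.88056°, λ = -1.05139°
GRAV9: φ = +67.05833°, λ = +17.25917°
Δλ = 18.3106°
y = sin Δλ · cos φ₂ = 0.122460
x = cos φ₁ sin φ₂ − sin φ₁ cos φ₂ cos Δλ = 0.142020
θ = atan2(y, x) = 40.7704° → 40.7704° (mod 360°)

40.8°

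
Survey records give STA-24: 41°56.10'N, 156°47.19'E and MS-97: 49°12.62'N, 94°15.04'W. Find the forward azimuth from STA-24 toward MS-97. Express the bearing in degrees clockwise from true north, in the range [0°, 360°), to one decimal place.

41.2°

STA-24: φ = +41.93500°, λ = +156.78650°
MS-97: φ = +49.21033°, λ = -94.25067°
Δλ = 108.9628°
y = sin Δλ · cos φ₂ = 0.617830
x = cos φ₁ sin φ₂ − sin φ₁ cos φ₂ cos Δλ = 0.705088
θ = atan2(y, x) = 41.2263° → 41.2263° (mod 360°)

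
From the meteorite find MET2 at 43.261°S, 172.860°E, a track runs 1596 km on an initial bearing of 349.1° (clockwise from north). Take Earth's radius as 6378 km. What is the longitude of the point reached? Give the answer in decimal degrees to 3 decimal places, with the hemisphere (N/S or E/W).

169.787°E

δ = d/R = 1596/6378 = 0.250235 rad
φ₂ = arcsin(sin φ₁ cos δ + cos φ₁ sin δ cos θ)
   = arcsin(-0.68532·0.96885 + 0.72824·0.24763·0.98196) = -29.13678°
λ₂ = λ₁ + atan2(sin θ sin δ cos φ₁, cos δ − sin φ₁ sin φ₂) = 169.78691°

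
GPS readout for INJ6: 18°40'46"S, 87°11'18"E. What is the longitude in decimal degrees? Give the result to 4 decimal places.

87° + 11′/60 + 18″/3600 = 87 + 0.18333 + 0.00500 = 87.1883°

87.1883°E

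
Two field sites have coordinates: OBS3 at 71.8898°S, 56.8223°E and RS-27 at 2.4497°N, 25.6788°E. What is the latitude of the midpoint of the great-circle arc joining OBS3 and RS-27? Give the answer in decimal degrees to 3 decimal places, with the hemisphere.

35.442°S

Bx = cos φ₂ cos Δλ = 0.855093,  By = cos φ₂ sin Δλ = -0.516711
φₘ = atan2(sin φ₁ + sin φ₂, √((cos φ₁ + Bx)² + By²)) = -35.44196°
λₘ = λ₁ + atan2(By, cos φ₁ + Bx) = 32.92074°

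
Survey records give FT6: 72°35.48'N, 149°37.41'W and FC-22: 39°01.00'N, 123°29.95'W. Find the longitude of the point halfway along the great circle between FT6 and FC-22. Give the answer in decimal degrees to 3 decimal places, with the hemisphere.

130.680°W

FT6: φ = +72.59133°, λ = -149.62350°
FC-22: φ = +39.01667°, λ = -123.49917°
Bx = cos φ₂ cos Δλ = 0.697589,  By = cos φ₂ sin Δλ = 0.342113
φₘ = atan2(sin φ₁ + sin φ₂, √((cos φ₁ + Bx)² + By²)) = 56.35950°
λₘ = λ₁ + atan2(By, cos φ₁ + Bx) = -130.68026°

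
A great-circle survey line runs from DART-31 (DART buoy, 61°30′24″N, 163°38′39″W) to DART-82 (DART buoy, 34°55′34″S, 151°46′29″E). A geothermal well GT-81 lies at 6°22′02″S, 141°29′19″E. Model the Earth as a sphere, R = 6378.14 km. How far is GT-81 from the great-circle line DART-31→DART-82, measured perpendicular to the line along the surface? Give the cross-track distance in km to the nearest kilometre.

DART-31: φ = +61.50667°, λ = -163.64417°
DART-82: φ = -34.92611°, λ = +151.77472°
GT-81: φ = -6.36722°, λ = +141.48861°
δ₁₃ = central angle DART-31→GT-81 = 1.394512 rad  (haversine)
θ₁₃ = bearing DART-31→GT-81 = 235.646°,  θ₁₂ = bearing DART-31→DART-82 = 216.198°
dₓₜ = R·arcsin(sin δ₁₃ · sin(θ₁₃ − θ₁₂)) = 6378.14·arcsin(0.98450·sin(19.448°)) = 2130.071 km
|dₓₜ| = 2130.071 km

2130 km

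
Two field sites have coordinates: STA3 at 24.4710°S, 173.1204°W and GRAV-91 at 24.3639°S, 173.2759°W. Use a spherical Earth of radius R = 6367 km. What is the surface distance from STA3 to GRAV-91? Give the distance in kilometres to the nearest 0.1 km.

Δφ = 0.1071°,  Δλ = -0.1555°
a = sin²(Δφ/2) + cos φ₁ cos φ₂ sin²(Δλ/2) = 0.000002
c = 2·arcsin(√a) = 0.003099 rad = 0.1775°
d = R·c = 6367 × 0.003099 = 19.7 km

19.7 km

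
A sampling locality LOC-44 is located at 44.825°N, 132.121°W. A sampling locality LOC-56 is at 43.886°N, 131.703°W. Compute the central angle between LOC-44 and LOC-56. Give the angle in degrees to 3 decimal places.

0.985°

Δφ = -0.9390°,  Δλ = 0.4180°
a = sin²(Δφ/2) + cos φ₁ cos φ₂ sin²(Δλ/2) = 0.000074
c = 2·arcsin(√a) = 0.017199 rad = 0.9854°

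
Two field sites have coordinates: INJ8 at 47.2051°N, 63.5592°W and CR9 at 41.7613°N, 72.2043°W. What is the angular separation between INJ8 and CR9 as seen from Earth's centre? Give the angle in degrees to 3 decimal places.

Δφ = -5.4438°,  Δλ = -8.6451°
a = sin²(Δφ/2) + cos φ₁ cos φ₂ sin²(Δλ/2) = 0.005134
c = 2·arcsin(√a) = 0.143426 rad = 8.2177°

8.218°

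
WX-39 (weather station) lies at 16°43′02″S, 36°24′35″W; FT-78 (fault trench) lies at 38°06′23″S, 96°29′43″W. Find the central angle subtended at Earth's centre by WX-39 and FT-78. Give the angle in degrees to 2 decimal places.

56.40°

WX-39: φ = -16.71722°, λ = -36.40972°
FT-78: φ = -38.10639°, λ = -96.49528°
Δφ = -21.3892°,  Δλ = -60.0856°
a = sin²(Δφ/2) + cos φ₁ cos φ₂ sin²(Δλ/2) = 0.223328
c = 2·arcsin(√a) = 0.984422 rad = 56.4032°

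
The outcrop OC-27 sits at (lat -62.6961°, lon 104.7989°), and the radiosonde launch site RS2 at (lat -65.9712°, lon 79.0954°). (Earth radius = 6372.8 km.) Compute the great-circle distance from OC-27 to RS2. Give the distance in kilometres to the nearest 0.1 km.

1280.4 km

Δφ = -3.2751°,  Δλ = -25.7035°
a = sin²(Δφ/2) + cos φ₁ cos φ₂ sin²(Δλ/2) = 0.010058
c = 2·arcsin(√a) = 0.200915 rad = 11.5116°
d = R·c = 6372.8 × 0.200915 = 1280.4 km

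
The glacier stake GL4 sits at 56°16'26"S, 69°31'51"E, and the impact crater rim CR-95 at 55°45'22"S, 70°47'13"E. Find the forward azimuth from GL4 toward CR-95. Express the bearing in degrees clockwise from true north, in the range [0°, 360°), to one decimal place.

GL4: φ = -56.27389°, λ = +69.53083°
CR-95: φ = -55.75611°, λ = +70.78694°
Δλ = 1.2561°
y = sin Δλ · cos φ₂ = 0.012336
x = cos φ₁ sin φ₂ − sin φ₁ cos φ₂ cos Δλ = 0.008924
θ = atan2(y, x) = 54.1157° → 54.1157° (mod 360°)

54.1°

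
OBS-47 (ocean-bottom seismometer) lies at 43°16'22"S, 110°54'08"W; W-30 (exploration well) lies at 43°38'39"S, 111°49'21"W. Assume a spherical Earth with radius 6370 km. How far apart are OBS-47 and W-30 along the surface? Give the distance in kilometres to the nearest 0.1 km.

85.0 km

OBS-47: φ = -43.27278°, λ = -110.90222°
W-30: φ = -43.64417°, λ = -111.82250°
Δφ = -0.3714°,  Δλ = -0.9203°
a = sin²(Δφ/2) + cos φ₁ cos φ₂ sin²(Δλ/2) = 0.000044
c = 2·arcsin(√a) = 0.013339 rad = 0.7643°
d = R·c = 6370 × 0.013339 = 85.0 km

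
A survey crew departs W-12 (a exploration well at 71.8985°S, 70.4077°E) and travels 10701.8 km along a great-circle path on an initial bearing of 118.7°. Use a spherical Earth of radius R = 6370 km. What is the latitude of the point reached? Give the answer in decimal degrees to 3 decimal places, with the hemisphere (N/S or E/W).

δ = d/R = 10701.8/6370 = 1.680031 rad
φ₂ = arcsin(sin φ₁ cos δ + cos φ₁ sin δ cos θ)
   = arcsin(-0.95051·-0.10902 + 0.31070·0.99404·-0.48022) = -2.56165°
λ₂ = λ₁ + atan2(sin θ sin δ cos φ₁, cos δ − sin φ₁ sin φ₂) = -170.37683°

2.562°S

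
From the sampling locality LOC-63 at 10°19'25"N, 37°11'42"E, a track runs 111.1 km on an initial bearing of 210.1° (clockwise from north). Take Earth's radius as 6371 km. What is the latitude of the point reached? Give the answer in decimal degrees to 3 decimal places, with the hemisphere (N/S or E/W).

9.459°N

LOC-63: φ = +10.32361°, λ = +37.19500°
δ = d/R = 111.1/6371 = 0.017438 rad
φ₂ = arcsin(sin φ₁ cos δ + cos φ₁ sin δ cos θ)
   = arcsin(0.17921·0.99985 + 0.98381·0.01744·-0.86515) = 9.45881°
λ₂ = λ₁ + atan2(sin θ sin δ cos φ₁, cos δ − sin φ₁ sin φ₂) = 36.68703°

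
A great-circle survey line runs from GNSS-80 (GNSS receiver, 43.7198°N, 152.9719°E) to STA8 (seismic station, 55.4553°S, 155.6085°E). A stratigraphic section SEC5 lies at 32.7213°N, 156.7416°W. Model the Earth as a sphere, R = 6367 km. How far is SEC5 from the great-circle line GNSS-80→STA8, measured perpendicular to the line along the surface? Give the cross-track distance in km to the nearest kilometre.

δ₁₃ = central angle GNSS-80→SEC5 = 0.704247 rad  (haversine)
θ₁₃ = bearing GNSS-80→SEC5 = 88.305°,  θ₁₂ = bearing GNSS-80→STA8 = 178.486°
dₓₜ = R·arcsin(sin δ₁₃ · sin(θ₁₃ − θ₁₂)) = 6367·arcsin(0.64746·sin(-90.181°)) = -4483.914 km
|dₓₜ| = 4483.914 km

4484 km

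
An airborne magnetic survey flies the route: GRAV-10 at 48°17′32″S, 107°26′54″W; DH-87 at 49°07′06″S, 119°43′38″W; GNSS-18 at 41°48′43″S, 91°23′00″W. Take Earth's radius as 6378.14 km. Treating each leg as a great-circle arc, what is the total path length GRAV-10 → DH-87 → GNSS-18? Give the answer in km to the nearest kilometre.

3247 km

GRAV-10: φ = -48.29222°, λ = -107.44833°
DH-87: φ = -49.11833°, λ = -119.72722°
GNSS-18: φ = -41.81194°, λ = -91.38333°
GRAV-10→DH-87: c = 0.142003 rad, d = 905.72 km
DH-87→GNSS-18: c = 0.367030 rad, d = 2340.97 km
Total = 905.72 + 2340.97 = 3246.68 km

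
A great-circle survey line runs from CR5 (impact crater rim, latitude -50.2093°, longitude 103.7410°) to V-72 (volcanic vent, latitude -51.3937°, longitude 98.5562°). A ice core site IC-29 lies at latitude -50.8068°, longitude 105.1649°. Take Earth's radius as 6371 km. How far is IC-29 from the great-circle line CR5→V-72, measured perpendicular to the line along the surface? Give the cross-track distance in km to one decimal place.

99.8 km

δ₁₃ = central angle CR5→IC-29 = 0.018935 rad  (haversine)
θ₁₃ = bearing CR5→IC-29 = 123.965°,  θ₁₂ = bearing CR5→V-72 = 248.131°
dₓₜ = R·arcsin(sin δ₁₃ · sin(θ₁₃ − θ₁₂)) = 6371·arcsin(0.01893·sin(-124.166°)) = -99.813 km
|dₓₜ| = 99.813 km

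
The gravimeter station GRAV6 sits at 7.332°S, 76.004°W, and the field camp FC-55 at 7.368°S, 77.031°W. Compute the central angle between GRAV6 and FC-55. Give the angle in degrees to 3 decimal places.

Δφ = -0.0360°,  Δλ = -1.0270°
a = sin²(Δφ/2) + cos φ₁ cos φ₂ sin²(Δλ/2) = 0.000079
c = 2·arcsin(√a) = 0.017788 rad = 1.0192°

1.019°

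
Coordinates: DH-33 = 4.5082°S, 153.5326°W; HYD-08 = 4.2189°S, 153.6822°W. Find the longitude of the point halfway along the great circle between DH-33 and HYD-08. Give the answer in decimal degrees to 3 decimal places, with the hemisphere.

153.607°W

Bx = cos φ₂ cos Δλ = 0.997287,  By = cos φ₂ sin Δλ = -0.002604
φₘ = atan2(sin φ₁ + sin φ₂, √((cos φ₁ + Bx)² + By²)) = -4.36355°
λₘ = λ₁ + atan2(By, cos φ₁ + Bx) = -153.60741°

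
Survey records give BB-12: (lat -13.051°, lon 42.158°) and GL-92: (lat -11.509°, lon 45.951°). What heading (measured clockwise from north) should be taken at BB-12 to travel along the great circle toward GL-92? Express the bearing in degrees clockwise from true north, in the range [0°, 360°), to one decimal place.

Δλ = 3.7930°
y = sin Δλ · cos φ₂ = 0.064822
x = cos φ₁ sin φ₂ − sin φ₁ cos φ₂ cos Δλ = 0.026425
θ = atan2(y, x) = 67.8214° → 67.8214° (mod 360°)

67.8°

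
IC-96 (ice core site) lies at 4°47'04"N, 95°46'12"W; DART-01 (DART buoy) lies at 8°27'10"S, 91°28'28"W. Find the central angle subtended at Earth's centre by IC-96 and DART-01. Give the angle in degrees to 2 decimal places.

13.91°

IC-96: φ = +4.78444°, λ = -95.77000°
DART-01: φ = -8.45278°, λ = -91.47444°
Δφ = -13.2372°,  Δλ = 4.2956°
a = sin²(Δφ/2) + cos φ₁ cos φ₂ sin²(Δλ/2) = 0.014669
c = 2·arcsin(√a) = 0.242830 rad = 13.9131°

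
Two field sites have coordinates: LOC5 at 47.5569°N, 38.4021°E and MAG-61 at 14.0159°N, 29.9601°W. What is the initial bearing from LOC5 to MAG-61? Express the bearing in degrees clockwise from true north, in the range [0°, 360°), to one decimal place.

Δλ = -68.3622°
y = sin Δλ · cos φ₂ = -0.901860
x = cos φ₁ sin φ₂ − sin φ₁ cos φ₂ cos Δλ = -0.100564
θ = atan2(y, x) = -96.3626° → 263.6374° (mod 360°)

263.6°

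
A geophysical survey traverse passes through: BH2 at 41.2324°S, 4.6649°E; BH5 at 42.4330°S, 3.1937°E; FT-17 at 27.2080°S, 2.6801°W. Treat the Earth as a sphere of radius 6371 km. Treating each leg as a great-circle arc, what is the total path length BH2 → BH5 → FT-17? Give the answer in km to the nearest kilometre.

BH2→BH5: c = 0.028374 rad, d = 180.77 km
BH5→FT-17: c = 0.278548 rad, d = 1774.63 km
Total = 180.77 + 1774.63 = 1955.40 km

1955 km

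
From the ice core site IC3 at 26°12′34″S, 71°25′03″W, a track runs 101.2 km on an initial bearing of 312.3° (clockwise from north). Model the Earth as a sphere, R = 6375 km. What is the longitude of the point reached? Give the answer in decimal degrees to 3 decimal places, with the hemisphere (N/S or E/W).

72.163°W

IC3: φ = -26.20944°, λ = -71.41750°
δ = d/R = 101.2/6375 = 0.015875 rad
φ₂ = arcsin(sin φ₁ cos δ + cos φ₁ sin δ cos θ)
   = arcsin(-0.44165·0.99987 + 0.89719·0.01587·0.67301) = -25.59539°
λ₂ = λ₁ + atan2(sin θ sin δ cos φ₁, cos δ − sin φ₁ sin φ₂) = -72.16342°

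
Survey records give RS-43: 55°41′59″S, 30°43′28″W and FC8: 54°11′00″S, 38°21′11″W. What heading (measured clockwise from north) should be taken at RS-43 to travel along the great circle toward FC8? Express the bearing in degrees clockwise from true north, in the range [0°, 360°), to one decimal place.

RS-43: φ = -55.69972°, λ = -30.72444°
FC8: φ = -54.18333°, λ = -38.35306°
Δλ = -7.6286°
y = sin Δλ · cos φ₂ = -0.077685
x = cos φ₁ sin φ₂ − sin φ₁ cos φ₂ cos Δλ = 0.022184
θ = atan2(y, x) = -74.0625° → 285.9375° (mod 360°)

285.9°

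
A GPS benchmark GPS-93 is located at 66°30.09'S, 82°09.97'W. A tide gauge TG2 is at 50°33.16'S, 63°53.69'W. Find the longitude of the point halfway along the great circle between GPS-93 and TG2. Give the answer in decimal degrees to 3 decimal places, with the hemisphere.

GPS-93: φ = -66.50150°, λ = -82.16617°
TG2: φ = -50.55267°, λ = -63.89483°
Bx = cos φ₂ cos Δλ = 0.603335,  By = cos φ₂ sin Δλ = 0.199199
φₘ = atan2(sin φ₁ + sin φ₂, √((cos φ₁ + Bx)² + By²)) = -58.83467°
λₘ = λ₁ + atan2(By, cos φ₁ + Bx) = -70.92293°

70.923°W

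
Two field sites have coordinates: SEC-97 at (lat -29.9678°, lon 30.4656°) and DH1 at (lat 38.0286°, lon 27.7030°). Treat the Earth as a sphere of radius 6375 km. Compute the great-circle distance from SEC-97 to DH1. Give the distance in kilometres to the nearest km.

7571 km

Δφ = 67.9964°,  Δλ = -2.7626°
a = sin²(Δφ/2) + cos φ₁ cos φ₂ sin²(Δλ/2) = 0.313064
c = 2·arcsin(√a) = 1.187616 rad = 68.0454°
d = R·c = 6375 × 1.187616 = 7571.1 km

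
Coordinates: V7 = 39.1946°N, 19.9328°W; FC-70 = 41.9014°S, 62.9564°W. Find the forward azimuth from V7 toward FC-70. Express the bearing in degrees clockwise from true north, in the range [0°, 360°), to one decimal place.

210.5°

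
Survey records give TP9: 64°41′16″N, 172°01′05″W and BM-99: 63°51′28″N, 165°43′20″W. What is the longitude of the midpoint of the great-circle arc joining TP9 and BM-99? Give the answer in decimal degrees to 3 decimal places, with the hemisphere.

TP9: φ = +64.68778°, λ = -172.01806°
BM-99: φ = +63.85778°, λ = -165.72222°
Bx = cos φ₂ cos Δλ = 0.437944,  By = cos φ₂ sin Δλ = 0.048317
φₘ = atan2(sin φ₁ + sin φ₂, √((cos φ₁ + Bx)² + By²)) = 64.30659°
λₘ = λ₁ + atan2(By, cos φ₁ + Bx) = -168.82277°

168.823°W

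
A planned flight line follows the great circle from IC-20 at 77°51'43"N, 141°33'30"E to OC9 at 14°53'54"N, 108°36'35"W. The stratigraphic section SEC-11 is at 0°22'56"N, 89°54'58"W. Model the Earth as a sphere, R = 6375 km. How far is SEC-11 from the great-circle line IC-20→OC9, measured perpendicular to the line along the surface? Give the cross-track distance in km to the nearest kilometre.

IC-20: φ = +77.86194°, λ = +141.55833°
OC9: φ = +14.89833°, λ = -108.60972°
SEC-11: φ = +0.38222°, λ = -89.91611°
δ₁₃ = central angle IC-20→SEC-11 = 1.695563 rad  (haversine)
θ₁₃ = bearing IC-20→SEC-11 = 52.040°,  θ₁₂ = bearing IC-20→OC9 = 67.606°
dₓₜ = R·arcsin(sin δ₁₃ · sin(θ₁₃ − θ₁₂)) = 6375·arcsin(0.99223·sin(-15.565°)) = -1718.079 km
|dₓₜ| = 1718.079 km

1718 km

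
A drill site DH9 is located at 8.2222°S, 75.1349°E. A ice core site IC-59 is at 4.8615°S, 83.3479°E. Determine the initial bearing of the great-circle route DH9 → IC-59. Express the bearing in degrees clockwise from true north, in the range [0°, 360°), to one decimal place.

68.1°

Δλ = 8.2130°
y = sin Δλ · cos φ₂ = 0.142340
x = cos φ₁ sin φ₂ − sin φ₁ cos φ₂ cos Δλ = 0.057160
θ = atan2(y, x) = 68.1208° → 68.1208° (mod 360°)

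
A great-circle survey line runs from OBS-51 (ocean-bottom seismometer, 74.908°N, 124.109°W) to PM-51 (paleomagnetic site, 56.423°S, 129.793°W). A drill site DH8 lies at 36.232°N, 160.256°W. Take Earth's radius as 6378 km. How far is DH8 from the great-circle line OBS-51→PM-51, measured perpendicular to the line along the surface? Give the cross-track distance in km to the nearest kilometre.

2905 km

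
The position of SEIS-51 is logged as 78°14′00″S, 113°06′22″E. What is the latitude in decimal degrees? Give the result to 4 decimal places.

78.2333°S

78° + 14′/60 + 0″/3600 = 78 + 0.23333 + 0.00000 = 78.2333°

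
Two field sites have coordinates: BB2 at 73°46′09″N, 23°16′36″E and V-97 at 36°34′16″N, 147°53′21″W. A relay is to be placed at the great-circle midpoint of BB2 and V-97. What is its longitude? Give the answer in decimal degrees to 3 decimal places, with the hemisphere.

BB2: φ = +73.76917°, λ = +23.27667°
V-97: φ = +36.57111°, λ = -147.88917°
Bx = cos φ₂ cos Δλ = -0.793591,  By = cos φ₂ sin Δλ = -0.123339
φₘ = atan2(sin φ₁ + sin φ₂, √((cos φ₁ + Bx)² + By²)) = 71.23372°
λₘ = λ₁ + atan2(By, cos φ₁ + Bx) = -143.23191°

143.232°W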